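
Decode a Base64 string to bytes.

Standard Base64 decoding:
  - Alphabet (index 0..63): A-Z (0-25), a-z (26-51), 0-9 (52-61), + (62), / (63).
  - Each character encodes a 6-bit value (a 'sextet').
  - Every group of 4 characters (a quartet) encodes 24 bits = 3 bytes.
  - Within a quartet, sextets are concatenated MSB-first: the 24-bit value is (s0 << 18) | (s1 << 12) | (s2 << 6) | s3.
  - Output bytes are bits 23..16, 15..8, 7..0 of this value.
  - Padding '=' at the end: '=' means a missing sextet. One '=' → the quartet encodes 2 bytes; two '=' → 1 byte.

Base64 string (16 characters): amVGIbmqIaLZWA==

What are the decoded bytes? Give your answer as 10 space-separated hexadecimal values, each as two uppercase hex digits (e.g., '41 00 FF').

After char 0 ('a'=26): chars_in_quartet=1 acc=0x1A bytes_emitted=0
After char 1 ('m'=38): chars_in_quartet=2 acc=0x6A6 bytes_emitted=0
After char 2 ('V'=21): chars_in_quartet=3 acc=0x1A995 bytes_emitted=0
After char 3 ('G'=6): chars_in_quartet=4 acc=0x6A6546 -> emit 6A 65 46, reset; bytes_emitted=3
After char 4 ('I'=8): chars_in_quartet=1 acc=0x8 bytes_emitted=3
After char 5 ('b'=27): chars_in_quartet=2 acc=0x21B bytes_emitted=3
After char 6 ('m'=38): chars_in_quartet=3 acc=0x86E6 bytes_emitted=3
After char 7 ('q'=42): chars_in_quartet=4 acc=0x21B9AA -> emit 21 B9 AA, reset; bytes_emitted=6
After char 8 ('I'=8): chars_in_quartet=1 acc=0x8 bytes_emitted=6
After char 9 ('a'=26): chars_in_quartet=2 acc=0x21A bytes_emitted=6
After char 10 ('L'=11): chars_in_quartet=3 acc=0x868B bytes_emitted=6
After char 11 ('Z'=25): chars_in_quartet=4 acc=0x21A2D9 -> emit 21 A2 D9, reset; bytes_emitted=9
After char 12 ('W'=22): chars_in_quartet=1 acc=0x16 bytes_emitted=9
After char 13 ('A'=0): chars_in_quartet=2 acc=0x580 bytes_emitted=9
Padding '==': partial quartet acc=0x580 -> emit 58; bytes_emitted=10

Answer: 6A 65 46 21 B9 AA 21 A2 D9 58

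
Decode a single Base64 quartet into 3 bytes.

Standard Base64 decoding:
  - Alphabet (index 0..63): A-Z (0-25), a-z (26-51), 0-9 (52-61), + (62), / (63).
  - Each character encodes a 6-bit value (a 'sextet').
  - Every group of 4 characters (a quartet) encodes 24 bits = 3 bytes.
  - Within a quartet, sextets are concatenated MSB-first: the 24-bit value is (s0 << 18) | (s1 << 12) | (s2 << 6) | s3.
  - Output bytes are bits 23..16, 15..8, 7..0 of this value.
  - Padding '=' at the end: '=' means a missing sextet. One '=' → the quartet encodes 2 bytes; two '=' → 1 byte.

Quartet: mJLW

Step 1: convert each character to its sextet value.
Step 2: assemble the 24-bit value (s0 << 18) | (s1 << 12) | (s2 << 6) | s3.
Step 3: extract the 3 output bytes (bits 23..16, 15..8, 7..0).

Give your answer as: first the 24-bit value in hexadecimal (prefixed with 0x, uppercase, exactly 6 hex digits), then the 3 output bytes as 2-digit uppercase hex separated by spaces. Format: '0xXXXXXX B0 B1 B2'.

Answer: 0x9892D6 98 92 D6

Derivation:
Sextets: m=38, J=9, L=11, W=22
24-bit: (38<<18) | (9<<12) | (11<<6) | 22
      = 0x980000 | 0x009000 | 0x0002C0 | 0x000016
      = 0x9892D6
Bytes: (v>>16)&0xFF=98, (v>>8)&0xFF=92, v&0xFF=D6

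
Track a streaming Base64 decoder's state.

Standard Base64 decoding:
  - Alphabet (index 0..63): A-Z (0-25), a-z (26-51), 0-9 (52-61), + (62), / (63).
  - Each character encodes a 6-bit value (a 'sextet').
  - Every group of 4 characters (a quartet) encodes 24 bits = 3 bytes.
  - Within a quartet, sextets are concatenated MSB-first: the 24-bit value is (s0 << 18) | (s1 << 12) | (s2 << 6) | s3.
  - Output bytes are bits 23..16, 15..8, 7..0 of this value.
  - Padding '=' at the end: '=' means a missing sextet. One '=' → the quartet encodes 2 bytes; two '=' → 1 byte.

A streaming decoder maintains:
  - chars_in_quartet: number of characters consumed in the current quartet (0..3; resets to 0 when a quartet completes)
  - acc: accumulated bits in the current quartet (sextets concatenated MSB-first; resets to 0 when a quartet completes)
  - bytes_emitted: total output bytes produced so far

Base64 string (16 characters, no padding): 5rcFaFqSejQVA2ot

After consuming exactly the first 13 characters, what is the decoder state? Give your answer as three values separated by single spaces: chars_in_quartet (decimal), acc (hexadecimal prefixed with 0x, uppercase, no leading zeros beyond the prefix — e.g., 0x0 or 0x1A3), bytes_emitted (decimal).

Answer: 1 0x0 9

Derivation:
After char 0 ('5'=57): chars_in_quartet=1 acc=0x39 bytes_emitted=0
After char 1 ('r'=43): chars_in_quartet=2 acc=0xE6B bytes_emitted=0
After char 2 ('c'=28): chars_in_quartet=3 acc=0x39ADC bytes_emitted=0
After char 3 ('F'=5): chars_in_quartet=4 acc=0xE6B705 -> emit E6 B7 05, reset; bytes_emitted=3
After char 4 ('a'=26): chars_in_quartet=1 acc=0x1A bytes_emitted=3
After char 5 ('F'=5): chars_in_quartet=2 acc=0x685 bytes_emitted=3
After char 6 ('q'=42): chars_in_quartet=3 acc=0x1A16A bytes_emitted=3
After char 7 ('S'=18): chars_in_quartet=4 acc=0x685A92 -> emit 68 5A 92, reset; bytes_emitted=6
After char 8 ('e'=30): chars_in_quartet=1 acc=0x1E bytes_emitted=6
After char 9 ('j'=35): chars_in_quartet=2 acc=0x7A3 bytes_emitted=6
After char 10 ('Q'=16): chars_in_quartet=3 acc=0x1E8D0 bytes_emitted=6
After char 11 ('V'=21): chars_in_quartet=4 acc=0x7A3415 -> emit 7A 34 15, reset; bytes_emitted=9
After char 12 ('A'=0): chars_in_quartet=1 acc=0x0 bytes_emitted=9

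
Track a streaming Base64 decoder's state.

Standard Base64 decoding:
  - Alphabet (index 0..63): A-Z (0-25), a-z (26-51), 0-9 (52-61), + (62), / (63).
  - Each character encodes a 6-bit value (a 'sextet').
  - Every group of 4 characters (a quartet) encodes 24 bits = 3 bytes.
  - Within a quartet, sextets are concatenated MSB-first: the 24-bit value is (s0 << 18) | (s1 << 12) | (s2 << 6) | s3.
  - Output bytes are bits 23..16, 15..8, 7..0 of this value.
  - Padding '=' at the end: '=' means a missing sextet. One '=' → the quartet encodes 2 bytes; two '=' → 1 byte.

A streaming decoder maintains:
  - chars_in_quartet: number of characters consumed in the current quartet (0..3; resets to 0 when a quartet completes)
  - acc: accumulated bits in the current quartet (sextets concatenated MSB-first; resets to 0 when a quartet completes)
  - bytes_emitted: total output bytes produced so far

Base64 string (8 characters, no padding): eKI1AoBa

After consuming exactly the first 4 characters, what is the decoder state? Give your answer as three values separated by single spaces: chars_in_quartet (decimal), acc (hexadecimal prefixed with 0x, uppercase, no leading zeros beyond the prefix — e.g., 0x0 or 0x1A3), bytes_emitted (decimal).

Answer: 0 0x0 3

Derivation:
After char 0 ('e'=30): chars_in_quartet=1 acc=0x1E bytes_emitted=0
After char 1 ('K'=10): chars_in_quartet=2 acc=0x78A bytes_emitted=0
After char 2 ('I'=8): chars_in_quartet=3 acc=0x1E288 bytes_emitted=0
After char 3 ('1'=53): chars_in_quartet=4 acc=0x78A235 -> emit 78 A2 35, reset; bytes_emitted=3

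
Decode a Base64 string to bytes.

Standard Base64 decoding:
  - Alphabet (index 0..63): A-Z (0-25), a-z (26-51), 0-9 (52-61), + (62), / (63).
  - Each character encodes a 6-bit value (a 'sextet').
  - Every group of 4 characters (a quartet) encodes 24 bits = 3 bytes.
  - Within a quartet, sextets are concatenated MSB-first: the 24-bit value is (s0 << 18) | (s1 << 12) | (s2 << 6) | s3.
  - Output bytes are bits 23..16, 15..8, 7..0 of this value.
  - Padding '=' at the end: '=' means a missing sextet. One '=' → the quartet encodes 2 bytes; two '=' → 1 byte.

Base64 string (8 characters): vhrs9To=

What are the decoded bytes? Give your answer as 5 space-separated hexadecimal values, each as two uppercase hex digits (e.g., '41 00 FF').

Answer: BE 1A EC F5 3A

Derivation:
After char 0 ('v'=47): chars_in_quartet=1 acc=0x2F bytes_emitted=0
After char 1 ('h'=33): chars_in_quartet=2 acc=0xBE1 bytes_emitted=0
After char 2 ('r'=43): chars_in_quartet=3 acc=0x2F86B bytes_emitted=0
After char 3 ('s'=44): chars_in_quartet=4 acc=0xBE1AEC -> emit BE 1A EC, reset; bytes_emitted=3
After char 4 ('9'=61): chars_in_quartet=1 acc=0x3D bytes_emitted=3
After char 5 ('T'=19): chars_in_quartet=2 acc=0xF53 bytes_emitted=3
After char 6 ('o'=40): chars_in_quartet=3 acc=0x3D4E8 bytes_emitted=3
Padding '=': partial quartet acc=0x3D4E8 -> emit F5 3A; bytes_emitted=5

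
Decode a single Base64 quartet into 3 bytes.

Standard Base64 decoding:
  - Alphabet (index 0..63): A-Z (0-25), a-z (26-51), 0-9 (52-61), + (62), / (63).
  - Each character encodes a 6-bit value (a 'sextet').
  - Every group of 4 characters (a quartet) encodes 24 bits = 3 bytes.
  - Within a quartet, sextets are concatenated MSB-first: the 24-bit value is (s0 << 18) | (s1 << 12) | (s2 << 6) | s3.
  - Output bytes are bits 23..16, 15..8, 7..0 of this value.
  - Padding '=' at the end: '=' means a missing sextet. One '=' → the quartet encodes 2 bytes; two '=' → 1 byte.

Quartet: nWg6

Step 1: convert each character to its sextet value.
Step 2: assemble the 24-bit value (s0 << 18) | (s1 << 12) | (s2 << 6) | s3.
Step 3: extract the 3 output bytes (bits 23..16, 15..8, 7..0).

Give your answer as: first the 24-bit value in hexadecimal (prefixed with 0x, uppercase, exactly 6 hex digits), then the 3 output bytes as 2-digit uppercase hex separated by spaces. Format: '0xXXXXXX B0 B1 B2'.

Answer: 0x9D683A 9D 68 3A

Derivation:
Sextets: n=39, W=22, g=32, 6=58
24-bit: (39<<18) | (22<<12) | (32<<6) | 58
      = 0x9C0000 | 0x016000 | 0x000800 | 0x00003A
      = 0x9D683A
Bytes: (v>>16)&0xFF=9D, (v>>8)&0xFF=68, v&0xFF=3A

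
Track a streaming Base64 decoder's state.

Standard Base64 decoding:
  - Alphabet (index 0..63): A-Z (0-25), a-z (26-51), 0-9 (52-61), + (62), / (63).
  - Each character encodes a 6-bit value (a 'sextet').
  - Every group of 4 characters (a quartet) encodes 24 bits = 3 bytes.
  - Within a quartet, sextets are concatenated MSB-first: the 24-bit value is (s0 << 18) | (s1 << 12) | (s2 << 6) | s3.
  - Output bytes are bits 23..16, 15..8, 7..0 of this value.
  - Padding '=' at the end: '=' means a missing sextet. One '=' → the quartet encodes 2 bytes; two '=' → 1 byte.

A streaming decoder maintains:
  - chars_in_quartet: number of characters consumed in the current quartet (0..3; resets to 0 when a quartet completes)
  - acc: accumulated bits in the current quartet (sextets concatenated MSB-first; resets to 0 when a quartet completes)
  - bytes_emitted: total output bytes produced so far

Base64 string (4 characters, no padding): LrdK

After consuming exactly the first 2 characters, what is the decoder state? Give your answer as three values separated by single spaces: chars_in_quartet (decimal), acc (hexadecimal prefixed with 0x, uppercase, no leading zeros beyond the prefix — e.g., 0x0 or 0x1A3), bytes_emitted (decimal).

Answer: 2 0x2EB 0

Derivation:
After char 0 ('L'=11): chars_in_quartet=1 acc=0xB bytes_emitted=0
After char 1 ('r'=43): chars_in_quartet=2 acc=0x2EB bytes_emitted=0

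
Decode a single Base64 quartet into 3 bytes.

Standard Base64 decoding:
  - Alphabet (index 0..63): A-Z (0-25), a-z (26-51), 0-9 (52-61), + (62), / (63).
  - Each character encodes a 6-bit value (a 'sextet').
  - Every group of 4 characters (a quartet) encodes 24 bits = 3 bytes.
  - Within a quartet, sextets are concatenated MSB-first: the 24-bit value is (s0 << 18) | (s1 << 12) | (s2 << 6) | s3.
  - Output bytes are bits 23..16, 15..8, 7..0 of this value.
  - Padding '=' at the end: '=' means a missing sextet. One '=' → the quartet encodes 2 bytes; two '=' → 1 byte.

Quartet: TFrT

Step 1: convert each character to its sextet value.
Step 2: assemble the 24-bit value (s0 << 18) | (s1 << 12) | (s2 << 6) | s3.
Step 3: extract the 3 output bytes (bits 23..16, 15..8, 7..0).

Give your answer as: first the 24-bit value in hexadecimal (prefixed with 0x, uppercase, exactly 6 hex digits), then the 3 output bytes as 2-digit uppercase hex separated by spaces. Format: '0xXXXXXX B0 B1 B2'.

Sextets: T=19, F=5, r=43, T=19
24-bit: (19<<18) | (5<<12) | (43<<6) | 19
      = 0x4C0000 | 0x005000 | 0x000AC0 | 0x000013
      = 0x4C5AD3
Bytes: (v>>16)&0xFF=4C, (v>>8)&0xFF=5A, v&0xFF=D3

Answer: 0x4C5AD3 4C 5A D3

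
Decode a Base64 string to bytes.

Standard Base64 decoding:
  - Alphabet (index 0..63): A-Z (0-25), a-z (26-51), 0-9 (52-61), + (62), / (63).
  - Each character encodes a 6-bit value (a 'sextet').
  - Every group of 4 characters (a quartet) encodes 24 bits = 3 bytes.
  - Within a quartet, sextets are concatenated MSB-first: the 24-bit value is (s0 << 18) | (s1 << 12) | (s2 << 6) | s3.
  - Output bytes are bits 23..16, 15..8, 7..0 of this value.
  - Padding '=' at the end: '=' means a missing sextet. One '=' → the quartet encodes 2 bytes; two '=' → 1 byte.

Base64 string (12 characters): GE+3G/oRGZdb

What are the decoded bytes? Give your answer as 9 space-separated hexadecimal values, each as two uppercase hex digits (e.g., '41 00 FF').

After char 0 ('G'=6): chars_in_quartet=1 acc=0x6 bytes_emitted=0
After char 1 ('E'=4): chars_in_quartet=2 acc=0x184 bytes_emitted=0
After char 2 ('+'=62): chars_in_quartet=3 acc=0x613E bytes_emitted=0
After char 3 ('3'=55): chars_in_quartet=4 acc=0x184FB7 -> emit 18 4F B7, reset; bytes_emitted=3
After char 4 ('G'=6): chars_in_quartet=1 acc=0x6 bytes_emitted=3
After char 5 ('/'=63): chars_in_quartet=2 acc=0x1BF bytes_emitted=3
After char 6 ('o'=40): chars_in_quartet=3 acc=0x6FE8 bytes_emitted=3
After char 7 ('R'=17): chars_in_quartet=4 acc=0x1BFA11 -> emit 1B FA 11, reset; bytes_emitted=6
After char 8 ('G'=6): chars_in_quartet=1 acc=0x6 bytes_emitted=6
After char 9 ('Z'=25): chars_in_quartet=2 acc=0x199 bytes_emitted=6
After char 10 ('d'=29): chars_in_quartet=3 acc=0x665D bytes_emitted=6
After char 11 ('b'=27): chars_in_quartet=4 acc=0x19975B -> emit 19 97 5B, reset; bytes_emitted=9

Answer: 18 4F B7 1B FA 11 19 97 5B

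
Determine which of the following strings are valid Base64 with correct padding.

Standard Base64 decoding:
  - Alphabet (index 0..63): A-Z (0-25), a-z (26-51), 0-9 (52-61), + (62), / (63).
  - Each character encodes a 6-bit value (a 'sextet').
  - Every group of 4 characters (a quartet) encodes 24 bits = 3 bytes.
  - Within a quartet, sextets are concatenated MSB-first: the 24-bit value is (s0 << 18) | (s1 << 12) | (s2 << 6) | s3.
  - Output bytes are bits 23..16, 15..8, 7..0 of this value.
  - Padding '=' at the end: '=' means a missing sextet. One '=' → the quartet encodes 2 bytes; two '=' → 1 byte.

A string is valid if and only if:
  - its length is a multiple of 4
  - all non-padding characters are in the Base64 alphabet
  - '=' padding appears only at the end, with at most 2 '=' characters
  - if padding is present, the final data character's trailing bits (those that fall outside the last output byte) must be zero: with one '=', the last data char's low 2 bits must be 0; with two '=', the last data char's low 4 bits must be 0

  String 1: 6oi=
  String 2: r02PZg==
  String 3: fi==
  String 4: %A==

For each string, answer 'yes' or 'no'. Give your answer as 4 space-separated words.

String 1: '6oi=' → invalid (bad trailing bits)
String 2: 'r02PZg==' → valid
String 3: 'fi==' → invalid (bad trailing bits)
String 4: '%A==' → invalid (bad char(s): ['%'])

Answer: no yes no no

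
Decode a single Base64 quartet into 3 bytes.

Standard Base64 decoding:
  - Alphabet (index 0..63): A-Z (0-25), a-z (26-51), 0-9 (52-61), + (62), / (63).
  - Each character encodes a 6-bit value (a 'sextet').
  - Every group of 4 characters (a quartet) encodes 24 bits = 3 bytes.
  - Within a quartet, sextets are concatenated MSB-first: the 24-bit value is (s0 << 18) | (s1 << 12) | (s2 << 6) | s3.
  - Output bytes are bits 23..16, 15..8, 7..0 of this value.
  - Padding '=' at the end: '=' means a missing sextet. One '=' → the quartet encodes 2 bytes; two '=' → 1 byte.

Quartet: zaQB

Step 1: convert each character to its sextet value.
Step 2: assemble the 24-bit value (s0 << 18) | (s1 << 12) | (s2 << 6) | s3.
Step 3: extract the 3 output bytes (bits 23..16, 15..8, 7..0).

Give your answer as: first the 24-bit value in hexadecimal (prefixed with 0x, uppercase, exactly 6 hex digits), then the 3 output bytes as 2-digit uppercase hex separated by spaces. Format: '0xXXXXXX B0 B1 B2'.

Sextets: z=51, a=26, Q=16, B=1
24-bit: (51<<18) | (26<<12) | (16<<6) | 1
      = 0xCC0000 | 0x01A000 | 0x000400 | 0x000001
      = 0xCDA401
Bytes: (v>>16)&0xFF=CD, (v>>8)&0xFF=A4, v&0xFF=01

Answer: 0xCDA401 CD A4 01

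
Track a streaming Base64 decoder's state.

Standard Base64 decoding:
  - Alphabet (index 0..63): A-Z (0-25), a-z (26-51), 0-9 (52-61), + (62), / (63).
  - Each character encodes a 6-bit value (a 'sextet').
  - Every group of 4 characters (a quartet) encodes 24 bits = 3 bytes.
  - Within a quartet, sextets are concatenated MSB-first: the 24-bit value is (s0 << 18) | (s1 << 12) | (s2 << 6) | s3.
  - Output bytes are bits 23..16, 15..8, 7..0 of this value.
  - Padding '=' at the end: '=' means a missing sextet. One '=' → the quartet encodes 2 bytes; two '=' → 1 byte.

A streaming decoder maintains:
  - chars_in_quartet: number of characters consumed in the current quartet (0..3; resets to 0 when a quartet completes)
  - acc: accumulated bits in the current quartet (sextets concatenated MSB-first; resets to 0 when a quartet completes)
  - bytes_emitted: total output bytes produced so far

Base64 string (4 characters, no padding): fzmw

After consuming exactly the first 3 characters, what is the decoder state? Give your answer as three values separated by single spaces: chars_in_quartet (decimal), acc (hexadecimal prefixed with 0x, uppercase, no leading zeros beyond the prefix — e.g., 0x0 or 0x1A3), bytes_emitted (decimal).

Answer: 3 0x1FCE6 0

Derivation:
After char 0 ('f'=31): chars_in_quartet=1 acc=0x1F bytes_emitted=0
After char 1 ('z'=51): chars_in_quartet=2 acc=0x7F3 bytes_emitted=0
After char 2 ('m'=38): chars_in_quartet=3 acc=0x1FCE6 bytes_emitted=0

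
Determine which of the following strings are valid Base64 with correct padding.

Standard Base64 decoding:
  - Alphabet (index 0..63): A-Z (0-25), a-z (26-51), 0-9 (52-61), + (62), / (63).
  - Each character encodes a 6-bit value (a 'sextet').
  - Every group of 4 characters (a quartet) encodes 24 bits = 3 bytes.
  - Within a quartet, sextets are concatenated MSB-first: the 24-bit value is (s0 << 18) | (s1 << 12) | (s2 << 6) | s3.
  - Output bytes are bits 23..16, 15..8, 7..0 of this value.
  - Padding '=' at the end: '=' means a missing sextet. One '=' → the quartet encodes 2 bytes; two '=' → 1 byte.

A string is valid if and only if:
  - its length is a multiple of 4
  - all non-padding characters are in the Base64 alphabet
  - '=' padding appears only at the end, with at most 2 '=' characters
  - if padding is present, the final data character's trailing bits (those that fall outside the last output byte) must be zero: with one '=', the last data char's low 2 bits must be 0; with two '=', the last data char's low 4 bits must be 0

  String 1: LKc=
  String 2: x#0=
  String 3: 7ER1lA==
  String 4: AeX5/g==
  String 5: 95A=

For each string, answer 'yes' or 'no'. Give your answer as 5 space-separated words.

String 1: 'LKc=' → valid
String 2: 'x#0=' → invalid (bad char(s): ['#'])
String 3: '7ER1lA==' → valid
String 4: 'AeX5/g==' → valid
String 5: '95A=' → valid

Answer: yes no yes yes yes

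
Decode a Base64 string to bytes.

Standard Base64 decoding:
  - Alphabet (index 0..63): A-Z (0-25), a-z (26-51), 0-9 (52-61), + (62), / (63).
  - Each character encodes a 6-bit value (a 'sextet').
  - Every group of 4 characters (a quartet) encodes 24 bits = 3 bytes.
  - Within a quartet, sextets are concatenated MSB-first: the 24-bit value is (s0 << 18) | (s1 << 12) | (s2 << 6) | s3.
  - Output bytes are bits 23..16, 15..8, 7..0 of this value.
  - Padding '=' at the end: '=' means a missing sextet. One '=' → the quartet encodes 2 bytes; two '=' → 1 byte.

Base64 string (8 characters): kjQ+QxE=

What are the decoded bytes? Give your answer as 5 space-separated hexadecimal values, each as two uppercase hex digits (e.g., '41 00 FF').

After char 0 ('k'=36): chars_in_quartet=1 acc=0x24 bytes_emitted=0
After char 1 ('j'=35): chars_in_quartet=2 acc=0x923 bytes_emitted=0
After char 2 ('Q'=16): chars_in_quartet=3 acc=0x248D0 bytes_emitted=0
After char 3 ('+'=62): chars_in_quartet=4 acc=0x92343E -> emit 92 34 3E, reset; bytes_emitted=3
After char 4 ('Q'=16): chars_in_quartet=1 acc=0x10 bytes_emitted=3
After char 5 ('x'=49): chars_in_quartet=2 acc=0x431 bytes_emitted=3
After char 6 ('E'=4): chars_in_quartet=3 acc=0x10C44 bytes_emitted=3
Padding '=': partial quartet acc=0x10C44 -> emit 43 11; bytes_emitted=5

Answer: 92 34 3E 43 11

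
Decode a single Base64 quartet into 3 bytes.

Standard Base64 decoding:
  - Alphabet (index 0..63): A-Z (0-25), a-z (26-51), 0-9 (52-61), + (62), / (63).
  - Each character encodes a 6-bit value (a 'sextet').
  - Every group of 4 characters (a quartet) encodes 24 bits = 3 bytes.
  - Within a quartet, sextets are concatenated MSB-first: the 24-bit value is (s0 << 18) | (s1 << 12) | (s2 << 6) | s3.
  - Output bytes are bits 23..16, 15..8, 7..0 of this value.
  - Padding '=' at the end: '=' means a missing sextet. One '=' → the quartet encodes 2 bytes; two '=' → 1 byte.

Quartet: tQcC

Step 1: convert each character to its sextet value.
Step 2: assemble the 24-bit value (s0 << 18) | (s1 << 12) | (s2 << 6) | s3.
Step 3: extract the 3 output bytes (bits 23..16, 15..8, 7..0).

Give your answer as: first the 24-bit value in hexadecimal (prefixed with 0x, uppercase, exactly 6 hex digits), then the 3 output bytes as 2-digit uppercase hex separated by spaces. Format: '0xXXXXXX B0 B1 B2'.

Answer: 0xB50702 B5 07 02

Derivation:
Sextets: t=45, Q=16, c=28, C=2
24-bit: (45<<18) | (16<<12) | (28<<6) | 2
      = 0xB40000 | 0x010000 | 0x000700 | 0x000002
      = 0xB50702
Bytes: (v>>16)&0xFF=B5, (v>>8)&0xFF=07, v&0xFF=02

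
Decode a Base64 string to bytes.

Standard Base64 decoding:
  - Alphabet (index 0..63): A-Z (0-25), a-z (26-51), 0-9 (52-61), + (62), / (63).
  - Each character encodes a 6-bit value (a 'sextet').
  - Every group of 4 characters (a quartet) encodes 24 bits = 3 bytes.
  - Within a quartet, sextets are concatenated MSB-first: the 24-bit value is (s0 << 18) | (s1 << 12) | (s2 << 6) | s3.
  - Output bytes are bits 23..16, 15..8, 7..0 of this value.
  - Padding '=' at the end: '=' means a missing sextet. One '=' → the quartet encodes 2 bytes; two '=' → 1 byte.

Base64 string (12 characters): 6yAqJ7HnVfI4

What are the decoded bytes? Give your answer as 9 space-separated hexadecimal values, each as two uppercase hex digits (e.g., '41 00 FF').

Answer: EB 20 2A 27 B1 E7 55 F2 38

Derivation:
After char 0 ('6'=58): chars_in_quartet=1 acc=0x3A bytes_emitted=0
After char 1 ('y'=50): chars_in_quartet=2 acc=0xEB2 bytes_emitted=0
After char 2 ('A'=0): chars_in_quartet=3 acc=0x3AC80 bytes_emitted=0
After char 3 ('q'=42): chars_in_quartet=4 acc=0xEB202A -> emit EB 20 2A, reset; bytes_emitted=3
After char 4 ('J'=9): chars_in_quartet=1 acc=0x9 bytes_emitted=3
After char 5 ('7'=59): chars_in_quartet=2 acc=0x27B bytes_emitted=3
After char 6 ('H'=7): chars_in_quartet=3 acc=0x9EC7 bytes_emitted=3
After char 7 ('n'=39): chars_in_quartet=4 acc=0x27B1E7 -> emit 27 B1 E7, reset; bytes_emitted=6
After char 8 ('V'=21): chars_in_quartet=1 acc=0x15 bytes_emitted=6
After char 9 ('f'=31): chars_in_quartet=2 acc=0x55F bytes_emitted=6
After char 10 ('I'=8): chars_in_quartet=3 acc=0x157C8 bytes_emitted=6
After char 11 ('4'=56): chars_in_quartet=4 acc=0x55F238 -> emit 55 F2 38, reset; bytes_emitted=9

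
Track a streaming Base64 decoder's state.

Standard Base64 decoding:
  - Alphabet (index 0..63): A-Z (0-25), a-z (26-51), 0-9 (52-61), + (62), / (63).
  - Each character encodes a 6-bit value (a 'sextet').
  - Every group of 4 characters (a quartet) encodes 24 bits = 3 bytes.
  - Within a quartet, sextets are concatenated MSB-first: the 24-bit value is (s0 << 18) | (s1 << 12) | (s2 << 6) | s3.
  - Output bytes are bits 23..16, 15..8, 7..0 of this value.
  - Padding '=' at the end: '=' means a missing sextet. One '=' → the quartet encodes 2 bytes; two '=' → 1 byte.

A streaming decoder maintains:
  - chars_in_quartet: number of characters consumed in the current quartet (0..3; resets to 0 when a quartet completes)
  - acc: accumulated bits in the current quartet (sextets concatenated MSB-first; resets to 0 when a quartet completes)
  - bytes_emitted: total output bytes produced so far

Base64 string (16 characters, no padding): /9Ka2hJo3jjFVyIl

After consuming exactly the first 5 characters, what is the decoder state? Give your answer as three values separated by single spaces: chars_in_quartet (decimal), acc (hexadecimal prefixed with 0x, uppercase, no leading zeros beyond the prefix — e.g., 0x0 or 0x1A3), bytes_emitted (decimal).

Answer: 1 0x36 3

Derivation:
After char 0 ('/'=63): chars_in_quartet=1 acc=0x3F bytes_emitted=0
After char 1 ('9'=61): chars_in_quartet=2 acc=0xFFD bytes_emitted=0
After char 2 ('K'=10): chars_in_quartet=3 acc=0x3FF4A bytes_emitted=0
After char 3 ('a'=26): chars_in_quartet=4 acc=0xFFD29A -> emit FF D2 9A, reset; bytes_emitted=3
After char 4 ('2'=54): chars_in_quartet=1 acc=0x36 bytes_emitted=3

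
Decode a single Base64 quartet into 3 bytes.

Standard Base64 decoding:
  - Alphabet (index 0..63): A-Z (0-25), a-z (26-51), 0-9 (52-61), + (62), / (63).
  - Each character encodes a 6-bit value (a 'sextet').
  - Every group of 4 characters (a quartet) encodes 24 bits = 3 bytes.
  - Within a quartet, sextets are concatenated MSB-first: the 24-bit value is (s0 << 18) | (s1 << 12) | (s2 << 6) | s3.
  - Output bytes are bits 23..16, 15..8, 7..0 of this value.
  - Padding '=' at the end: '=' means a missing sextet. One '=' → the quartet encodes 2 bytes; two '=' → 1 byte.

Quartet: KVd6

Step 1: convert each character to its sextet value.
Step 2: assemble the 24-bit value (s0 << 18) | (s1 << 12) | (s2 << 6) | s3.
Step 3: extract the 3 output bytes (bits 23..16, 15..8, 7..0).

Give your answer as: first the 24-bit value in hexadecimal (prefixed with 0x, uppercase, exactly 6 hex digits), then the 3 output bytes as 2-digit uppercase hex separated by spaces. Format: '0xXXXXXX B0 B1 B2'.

Sextets: K=10, V=21, d=29, 6=58
24-bit: (10<<18) | (21<<12) | (29<<6) | 58
      = 0x280000 | 0x015000 | 0x000740 | 0x00003A
      = 0x29577A
Bytes: (v>>16)&0xFF=29, (v>>8)&0xFF=57, v&0xFF=7A

Answer: 0x29577A 29 57 7A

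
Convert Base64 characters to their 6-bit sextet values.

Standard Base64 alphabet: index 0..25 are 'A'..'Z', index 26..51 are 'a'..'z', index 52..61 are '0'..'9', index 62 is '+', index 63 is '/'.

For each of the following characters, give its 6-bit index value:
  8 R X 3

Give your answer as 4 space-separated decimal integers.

Answer: 60 17 23 55

Derivation:
'8': 0..9 range, 52 + ord('8') − ord('0') = 60
'R': A..Z range, ord('R') − ord('A') = 17
'X': A..Z range, ord('X') − ord('A') = 23
'3': 0..9 range, 52 + ord('3') − ord('0') = 55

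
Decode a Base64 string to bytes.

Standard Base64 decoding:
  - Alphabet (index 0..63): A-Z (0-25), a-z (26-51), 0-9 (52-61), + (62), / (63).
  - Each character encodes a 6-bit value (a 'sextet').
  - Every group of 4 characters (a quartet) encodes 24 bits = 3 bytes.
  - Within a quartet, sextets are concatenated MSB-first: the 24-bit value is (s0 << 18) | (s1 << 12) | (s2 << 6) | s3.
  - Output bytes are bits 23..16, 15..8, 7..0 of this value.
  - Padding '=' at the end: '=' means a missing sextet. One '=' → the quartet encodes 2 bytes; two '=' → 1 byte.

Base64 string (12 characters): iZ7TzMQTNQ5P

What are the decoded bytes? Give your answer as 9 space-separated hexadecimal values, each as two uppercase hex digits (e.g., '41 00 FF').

After char 0 ('i'=34): chars_in_quartet=1 acc=0x22 bytes_emitted=0
After char 1 ('Z'=25): chars_in_quartet=2 acc=0x899 bytes_emitted=0
After char 2 ('7'=59): chars_in_quartet=3 acc=0x2267B bytes_emitted=0
After char 3 ('T'=19): chars_in_quartet=4 acc=0x899ED3 -> emit 89 9E D3, reset; bytes_emitted=3
After char 4 ('z'=51): chars_in_quartet=1 acc=0x33 bytes_emitted=3
After char 5 ('M'=12): chars_in_quartet=2 acc=0xCCC bytes_emitted=3
After char 6 ('Q'=16): chars_in_quartet=3 acc=0x33310 bytes_emitted=3
After char 7 ('T'=19): chars_in_quartet=4 acc=0xCCC413 -> emit CC C4 13, reset; bytes_emitted=6
After char 8 ('N'=13): chars_in_quartet=1 acc=0xD bytes_emitted=6
After char 9 ('Q'=16): chars_in_quartet=2 acc=0x350 bytes_emitted=6
After char 10 ('5'=57): chars_in_quartet=3 acc=0xD439 bytes_emitted=6
After char 11 ('P'=15): chars_in_quartet=4 acc=0x350E4F -> emit 35 0E 4F, reset; bytes_emitted=9

Answer: 89 9E D3 CC C4 13 35 0E 4F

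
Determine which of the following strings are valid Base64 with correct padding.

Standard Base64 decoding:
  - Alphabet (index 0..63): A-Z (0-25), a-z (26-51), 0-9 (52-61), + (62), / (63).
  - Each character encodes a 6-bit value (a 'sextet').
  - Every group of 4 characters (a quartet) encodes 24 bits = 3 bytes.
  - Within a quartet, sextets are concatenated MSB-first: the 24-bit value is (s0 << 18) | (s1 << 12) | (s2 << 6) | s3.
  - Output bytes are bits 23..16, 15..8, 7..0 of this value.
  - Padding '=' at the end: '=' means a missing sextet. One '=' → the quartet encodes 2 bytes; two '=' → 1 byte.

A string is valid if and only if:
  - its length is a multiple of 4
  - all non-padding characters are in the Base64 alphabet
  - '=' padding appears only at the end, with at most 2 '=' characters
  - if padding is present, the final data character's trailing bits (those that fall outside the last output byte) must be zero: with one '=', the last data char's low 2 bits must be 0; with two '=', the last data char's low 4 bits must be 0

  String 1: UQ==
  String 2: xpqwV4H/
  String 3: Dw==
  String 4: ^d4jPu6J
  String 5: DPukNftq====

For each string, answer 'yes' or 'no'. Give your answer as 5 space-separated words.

Answer: yes yes yes no no

Derivation:
String 1: 'UQ==' → valid
String 2: 'xpqwV4H/' → valid
String 3: 'Dw==' → valid
String 4: '^d4jPu6J' → invalid (bad char(s): ['^'])
String 5: 'DPukNftq====' → invalid (4 pad chars (max 2))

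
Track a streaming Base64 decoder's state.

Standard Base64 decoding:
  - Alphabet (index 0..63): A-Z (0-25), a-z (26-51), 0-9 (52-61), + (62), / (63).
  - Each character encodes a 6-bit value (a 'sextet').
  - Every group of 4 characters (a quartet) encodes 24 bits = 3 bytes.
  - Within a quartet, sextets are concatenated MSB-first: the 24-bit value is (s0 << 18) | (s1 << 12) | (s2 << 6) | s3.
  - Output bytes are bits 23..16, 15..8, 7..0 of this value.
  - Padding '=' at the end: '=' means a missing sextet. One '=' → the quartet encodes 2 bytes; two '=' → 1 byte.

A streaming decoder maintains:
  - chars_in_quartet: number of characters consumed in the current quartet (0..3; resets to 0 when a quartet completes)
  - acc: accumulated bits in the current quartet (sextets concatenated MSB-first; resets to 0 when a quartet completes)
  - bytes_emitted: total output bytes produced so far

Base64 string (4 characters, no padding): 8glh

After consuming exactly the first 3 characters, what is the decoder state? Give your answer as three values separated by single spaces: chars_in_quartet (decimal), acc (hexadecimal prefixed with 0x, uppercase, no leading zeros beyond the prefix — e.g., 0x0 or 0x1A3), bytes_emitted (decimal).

Answer: 3 0x3C825 0

Derivation:
After char 0 ('8'=60): chars_in_quartet=1 acc=0x3C bytes_emitted=0
After char 1 ('g'=32): chars_in_quartet=2 acc=0xF20 bytes_emitted=0
After char 2 ('l'=37): chars_in_quartet=3 acc=0x3C825 bytes_emitted=0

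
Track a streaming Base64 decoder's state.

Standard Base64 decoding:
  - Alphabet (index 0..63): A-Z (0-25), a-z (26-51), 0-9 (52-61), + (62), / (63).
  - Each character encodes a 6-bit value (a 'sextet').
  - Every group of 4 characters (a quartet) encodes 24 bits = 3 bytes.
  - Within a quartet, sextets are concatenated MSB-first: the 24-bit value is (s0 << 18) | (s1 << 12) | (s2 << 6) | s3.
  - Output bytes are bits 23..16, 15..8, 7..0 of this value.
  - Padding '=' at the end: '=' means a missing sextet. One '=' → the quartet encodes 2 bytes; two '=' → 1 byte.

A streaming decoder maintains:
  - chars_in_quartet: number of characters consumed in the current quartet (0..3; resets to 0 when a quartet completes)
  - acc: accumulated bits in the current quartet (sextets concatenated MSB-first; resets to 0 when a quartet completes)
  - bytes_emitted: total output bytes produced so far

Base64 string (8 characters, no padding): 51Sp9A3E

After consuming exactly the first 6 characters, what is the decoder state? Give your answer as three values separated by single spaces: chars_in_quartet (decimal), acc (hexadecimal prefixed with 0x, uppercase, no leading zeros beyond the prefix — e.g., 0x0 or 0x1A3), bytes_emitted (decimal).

Answer: 2 0xF40 3

Derivation:
After char 0 ('5'=57): chars_in_quartet=1 acc=0x39 bytes_emitted=0
After char 1 ('1'=53): chars_in_quartet=2 acc=0xE75 bytes_emitted=0
After char 2 ('S'=18): chars_in_quartet=3 acc=0x39D52 bytes_emitted=0
After char 3 ('p'=41): chars_in_quartet=4 acc=0xE754A9 -> emit E7 54 A9, reset; bytes_emitted=3
After char 4 ('9'=61): chars_in_quartet=1 acc=0x3D bytes_emitted=3
After char 5 ('A'=0): chars_in_quartet=2 acc=0xF40 bytes_emitted=3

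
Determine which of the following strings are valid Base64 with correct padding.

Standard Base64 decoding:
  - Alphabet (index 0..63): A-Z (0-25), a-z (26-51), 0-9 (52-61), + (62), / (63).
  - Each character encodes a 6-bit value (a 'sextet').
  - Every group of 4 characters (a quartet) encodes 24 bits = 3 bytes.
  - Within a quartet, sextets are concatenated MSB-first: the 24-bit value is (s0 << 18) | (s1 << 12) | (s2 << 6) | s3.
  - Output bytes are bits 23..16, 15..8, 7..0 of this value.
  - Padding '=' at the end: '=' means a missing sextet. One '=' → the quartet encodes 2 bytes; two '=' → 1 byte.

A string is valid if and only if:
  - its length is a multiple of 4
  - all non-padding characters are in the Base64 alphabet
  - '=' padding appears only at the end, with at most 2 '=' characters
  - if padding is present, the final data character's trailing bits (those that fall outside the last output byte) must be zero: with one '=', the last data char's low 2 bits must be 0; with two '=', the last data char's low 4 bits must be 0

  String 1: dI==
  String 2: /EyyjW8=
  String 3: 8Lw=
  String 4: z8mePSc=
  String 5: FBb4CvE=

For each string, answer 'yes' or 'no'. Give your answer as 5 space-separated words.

String 1: 'dI==' → invalid (bad trailing bits)
String 2: '/EyyjW8=' → valid
String 3: '8Lw=' → valid
String 4: 'z8mePSc=' → valid
String 5: 'FBb4CvE=' → valid

Answer: no yes yes yes yes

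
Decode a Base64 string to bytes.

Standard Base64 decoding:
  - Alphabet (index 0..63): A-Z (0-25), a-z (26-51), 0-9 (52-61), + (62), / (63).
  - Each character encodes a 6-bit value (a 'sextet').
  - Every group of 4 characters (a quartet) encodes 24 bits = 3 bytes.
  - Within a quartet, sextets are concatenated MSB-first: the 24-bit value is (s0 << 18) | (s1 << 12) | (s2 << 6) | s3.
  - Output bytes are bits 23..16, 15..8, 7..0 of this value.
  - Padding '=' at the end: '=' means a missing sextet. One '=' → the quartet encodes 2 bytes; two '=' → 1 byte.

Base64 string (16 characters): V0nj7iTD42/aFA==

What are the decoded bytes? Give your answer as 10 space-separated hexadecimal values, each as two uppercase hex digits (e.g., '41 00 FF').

After char 0 ('V'=21): chars_in_quartet=1 acc=0x15 bytes_emitted=0
After char 1 ('0'=52): chars_in_quartet=2 acc=0x574 bytes_emitted=0
After char 2 ('n'=39): chars_in_quartet=3 acc=0x15D27 bytes_emitted=0
After char 3 ('j'=35): chars_in_quartet=4 acc=0x5749E3 -> emit 57 49 E3, reset; bytes_emitted=3
After char 4 ('7'=59): chars_in_quartet=1 acc=0x3B bytes_emitted=3
After char 5 ('i'=34): chars_in_quartet=2 acc=0xEE2 bytes_emitted=3
After char 6 ('T'=19): chars_in_quartet=3 acc=0x3B893 bytes_emitted=3
After char 7 ('D'=3): chars_in_quartet=4 acc=0xEE24C3 -> emit EE 24 C3, reset; bytes_emitted=6
After char 8 ('4'=56): chars_in_quartet=1 acc=0x38 bytes_emitted=6
After char 9 ('2'=54): chars_in_quartet=2 acc=0xE36 bytes_emitted=6
After char 10 ('/'=63): chars_in_quartet=3 acc=0x38DBF bytes_emitted=6
After char 11 ('a'=26): chars_in_quartet=4 acc=0xE36FDA -> emit E3 6F DA, reset; bytes_emitted=9
After char 12 ('F'=5): chars_in_quartet=1 acc=0x5 bytes_emitted=9
After char 13 ('A'=0): chars_in_quartet=2 acc=0x140 bytes_emitted=9
Padding '==': partial quartet acc=0x140 -> emit 14; bytes_emitted=10

Answer: 57 49 E3 EE 24 C3 E3 6F DA 14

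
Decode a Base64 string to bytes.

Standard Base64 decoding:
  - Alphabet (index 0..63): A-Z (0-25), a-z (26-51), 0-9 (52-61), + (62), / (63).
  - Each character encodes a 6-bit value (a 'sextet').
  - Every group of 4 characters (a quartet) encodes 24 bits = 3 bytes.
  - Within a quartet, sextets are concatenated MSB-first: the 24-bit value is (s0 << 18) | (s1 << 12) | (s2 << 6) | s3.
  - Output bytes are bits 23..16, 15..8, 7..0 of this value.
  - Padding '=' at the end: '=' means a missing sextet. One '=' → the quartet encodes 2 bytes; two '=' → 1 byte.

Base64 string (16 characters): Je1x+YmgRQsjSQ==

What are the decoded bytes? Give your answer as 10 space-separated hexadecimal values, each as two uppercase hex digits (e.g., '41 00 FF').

Answer: 25 ED 71 F9 89 A0 45 0B 23 49

Derivation:
After char 0 ('J'=9): chars_in_quartet=1 acc=0x9 bytes_emitted=0
After char 1 ('e'=30): chars_in_quartet=2 acc=0x25E bytes_emitted=0
After char 2 ('1'=53): chars_in_quartet=3 acc=0x97B5 bytes_emitted=0
After char 3 ('x'=49): chars_in_quartet=4 acc=0x25ED71 -> emit 25 ED 71, reset; bytes_emitted=3
After char 4 ('+'=62): chars_in_quartet=1 acc=0x3E bytes_emitted=3
After char 5 ('Y'=24): chars_in_quartet=2 acc=0xF98 bytes_emitted=3
After char 6 ('m'=38): chars_in_quartet=3 acc=0x3E626 bytes_emitted=3
After char 7 ('g'=32): chars_in_quartet=4 acc=0xF989A0 -> emit F9 89 A0, reset; bytes_emitted=6
After char 8 ('R'=17): chars_in_quartet=1 acc=0x11 bytes_emitted=6
After char 9 ('Q'=16): chars_in_quartet=2 acc=0x450 bytes_emitted=6
After char 10 ('s'=44): chars_in_quartet=3 acc=0x1142C bytes_emitted=6
After char 11 ('j'=35): chars_in_quartet=4 acc=0x450B23 -> emit 45 0B 23, reset; bytes_emitted=9
After char 12 ('S'=18): chars_in_quartet=1 acc=0x12 bytes_emitted=9
After char 13 ('Q'=16): chars_in_quartet=2 acc=0x490 bytes_emitted=9
Padding '==': partial quartet acc=0x490 -> emit 49; bytes_emitted=10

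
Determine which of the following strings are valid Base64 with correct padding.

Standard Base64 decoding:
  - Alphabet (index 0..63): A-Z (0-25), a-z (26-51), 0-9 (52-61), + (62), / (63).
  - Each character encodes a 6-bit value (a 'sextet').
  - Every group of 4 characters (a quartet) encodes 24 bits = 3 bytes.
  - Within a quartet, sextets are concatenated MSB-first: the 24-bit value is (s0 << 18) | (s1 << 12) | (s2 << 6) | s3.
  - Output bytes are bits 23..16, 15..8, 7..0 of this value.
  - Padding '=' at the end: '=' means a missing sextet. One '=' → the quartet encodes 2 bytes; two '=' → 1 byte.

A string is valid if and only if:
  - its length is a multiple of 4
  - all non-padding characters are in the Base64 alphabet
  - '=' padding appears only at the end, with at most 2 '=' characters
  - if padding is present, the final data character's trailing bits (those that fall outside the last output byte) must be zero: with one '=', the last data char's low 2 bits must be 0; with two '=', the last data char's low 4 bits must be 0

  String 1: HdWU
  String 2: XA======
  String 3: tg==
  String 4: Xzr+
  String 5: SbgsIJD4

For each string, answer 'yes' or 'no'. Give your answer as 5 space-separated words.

Answer: yes no yes yes yes

Derivation:
String 1: 'HdWU' → valid
String 2: 'XA======' → invalid (6 pad chars (max 2))
String 3: 'tg==' → valid
String 4: 'Xzr+' → valid
String 5: 'SbgsIJD4' → valid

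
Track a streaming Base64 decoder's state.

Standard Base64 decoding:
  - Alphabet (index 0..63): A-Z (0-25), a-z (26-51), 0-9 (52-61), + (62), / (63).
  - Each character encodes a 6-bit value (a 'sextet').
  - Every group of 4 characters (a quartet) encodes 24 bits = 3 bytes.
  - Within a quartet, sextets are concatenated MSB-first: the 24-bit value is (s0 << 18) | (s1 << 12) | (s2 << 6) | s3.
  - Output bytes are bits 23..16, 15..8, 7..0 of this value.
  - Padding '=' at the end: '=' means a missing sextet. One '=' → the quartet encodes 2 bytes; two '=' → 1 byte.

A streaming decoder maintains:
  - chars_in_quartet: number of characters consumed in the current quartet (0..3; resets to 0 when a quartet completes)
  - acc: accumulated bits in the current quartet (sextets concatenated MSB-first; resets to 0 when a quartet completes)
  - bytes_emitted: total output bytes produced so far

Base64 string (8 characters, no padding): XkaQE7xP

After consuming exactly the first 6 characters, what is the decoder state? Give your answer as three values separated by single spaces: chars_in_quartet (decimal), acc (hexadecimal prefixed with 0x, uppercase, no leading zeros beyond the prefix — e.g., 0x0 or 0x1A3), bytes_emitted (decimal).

After char 0 ('X'=23): chars_in_quartet=1 acc=0x17 bytes_emitted=0
After char 1 ('k'=36): chars_in_quartet=2 acc=0x5E4 bytes_emitted=0
After char 2 ('a'=26): chars_in_quartet=3 acc=0x1791A bytes_emitted=0
After char 3 ('Q'=16): chars_in_quartet=4 acc=0x5E4690 -> emit 5E 46 90, reset; bytes_emitted=3
After char 4 ('E'=4): chars_in_quartet=1 acc=0x4 bytes_emitted=3
After char 5 ('7'=59): chars_in_quartet=2 acc=0x13B bytes_emitted=3

Answer: 2 0x13B 3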